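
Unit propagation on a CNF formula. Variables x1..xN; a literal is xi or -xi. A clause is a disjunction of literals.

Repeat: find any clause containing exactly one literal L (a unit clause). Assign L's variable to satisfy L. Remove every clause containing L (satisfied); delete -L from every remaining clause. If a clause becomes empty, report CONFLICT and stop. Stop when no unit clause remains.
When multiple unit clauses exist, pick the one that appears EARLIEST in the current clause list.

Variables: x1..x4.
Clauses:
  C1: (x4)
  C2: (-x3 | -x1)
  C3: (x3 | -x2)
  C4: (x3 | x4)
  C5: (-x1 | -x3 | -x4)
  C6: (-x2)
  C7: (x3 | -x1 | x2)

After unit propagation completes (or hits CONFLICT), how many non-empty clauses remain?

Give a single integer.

unit clause [4] forces x4=T; simplify:
  drop -4 from [-1, -3, -4] -> [-1, -3]
  satisfied 2 clause(s); 5 remain; assigned so far: [4]
unit clause [-2] forces x2=F; simplify:
  drop 2 from [3, -1, 2] -> [3, -1]
  satisfied 2 clause(s); 3 remain; assigned so far: [2, 4]

Answer: 3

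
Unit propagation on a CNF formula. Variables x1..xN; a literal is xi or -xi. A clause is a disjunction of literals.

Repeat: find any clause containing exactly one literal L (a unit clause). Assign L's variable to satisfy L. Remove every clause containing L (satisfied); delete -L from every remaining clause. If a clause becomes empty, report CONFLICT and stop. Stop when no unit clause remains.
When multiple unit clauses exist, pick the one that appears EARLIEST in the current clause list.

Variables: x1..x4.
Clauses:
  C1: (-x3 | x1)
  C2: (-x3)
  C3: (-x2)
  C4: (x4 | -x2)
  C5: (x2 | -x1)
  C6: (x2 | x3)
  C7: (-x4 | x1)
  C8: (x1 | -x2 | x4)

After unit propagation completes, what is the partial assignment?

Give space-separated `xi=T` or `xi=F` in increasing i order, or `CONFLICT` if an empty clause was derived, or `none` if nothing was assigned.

Answer: CONFLICT

Derivation:
unit clause [-3] forces x3=F; simplify:
  drop 3 from [2, 3] -> [2]
  satisfied 2 clause(s); 6 remain; assigned so far: [3]
unit clause [-2] forces x2=F; simplify:
  drop 2 from [2, -1] -> [-1]
  drop 2 from [2] -> [] (empty!)
  satisfied 3 clause(s); 3 remain; assigned so far: [2, 3]
CONFLICT (empty clause)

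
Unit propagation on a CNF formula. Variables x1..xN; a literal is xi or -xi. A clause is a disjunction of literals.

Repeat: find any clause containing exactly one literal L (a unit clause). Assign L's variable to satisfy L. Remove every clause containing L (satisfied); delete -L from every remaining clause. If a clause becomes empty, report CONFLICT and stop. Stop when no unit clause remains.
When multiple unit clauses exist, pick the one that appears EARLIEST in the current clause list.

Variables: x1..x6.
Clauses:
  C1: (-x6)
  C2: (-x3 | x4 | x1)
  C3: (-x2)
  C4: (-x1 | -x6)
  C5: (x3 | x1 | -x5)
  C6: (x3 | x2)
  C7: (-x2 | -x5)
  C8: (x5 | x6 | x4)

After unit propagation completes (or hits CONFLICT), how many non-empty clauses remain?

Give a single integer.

Answer: 2

Derivation:
unit clause [-6] forces x6=F; simplify:
  drop 6 from [5, 6, 4] -> [5, 4]
  satisfied 2 clause(s); 6 remain; assigned so far: [6]
unit clause [-2] forces x2=F; simplify:
  drop 2 from [3, 2] -> [3]
  satisfied 2 clause(s); 4 remain; assigned so far: [2, 6]
unit clause [3] forces x3=T; simplify:
  drop -3 from [-3, 4, 1] -> [4, 1]
  satisfied 2 clause(s); 2 remain; assigned so far: [2, 3, 6]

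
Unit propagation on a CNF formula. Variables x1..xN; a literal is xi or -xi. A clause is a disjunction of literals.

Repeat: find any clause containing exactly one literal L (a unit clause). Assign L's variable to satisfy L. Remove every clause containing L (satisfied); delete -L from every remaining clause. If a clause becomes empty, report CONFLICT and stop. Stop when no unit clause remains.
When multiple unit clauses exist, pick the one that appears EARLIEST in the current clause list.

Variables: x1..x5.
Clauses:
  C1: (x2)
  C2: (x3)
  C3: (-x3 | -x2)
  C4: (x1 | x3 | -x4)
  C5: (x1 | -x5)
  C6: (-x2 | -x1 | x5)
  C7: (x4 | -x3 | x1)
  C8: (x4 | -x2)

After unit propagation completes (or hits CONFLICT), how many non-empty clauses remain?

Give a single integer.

Answer: 4

Derivation:
unit clause [2] forces x2=T; simplify:
  drop -2 from [-3, -2] -> [-3]
  drop -2 from [-2, -1, 5] -> [-1, 5]
  drop -2 from [4, -2] -> [4]
  satisfied 1 clause(s); 7 remain; assigned so far: [2]
unit clause [3] forces x3=T; simplify:
  drop -3 from [-3] -> [] (empty!)
  drop -3 from [4, -3, 1] -> [4, 1]
  satisfied 2 clause(s); 5 remain; assigned so far: [2, 3]
CONFLICT (empty clause)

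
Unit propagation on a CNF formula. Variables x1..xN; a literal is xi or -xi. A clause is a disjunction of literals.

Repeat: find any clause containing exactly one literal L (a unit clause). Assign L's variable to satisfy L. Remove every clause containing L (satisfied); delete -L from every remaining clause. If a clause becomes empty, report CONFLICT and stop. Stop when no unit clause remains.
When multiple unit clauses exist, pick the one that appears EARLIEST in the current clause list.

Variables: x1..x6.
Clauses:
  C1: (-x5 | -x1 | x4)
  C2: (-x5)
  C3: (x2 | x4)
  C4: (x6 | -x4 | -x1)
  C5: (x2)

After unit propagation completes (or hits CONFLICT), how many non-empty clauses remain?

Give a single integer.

Answer: 1

Derivation:
unit clause [-5] forces x5=F; simplify:
  satisfied 2 clause(s); 3 remain; assigned so far: [5]
unit clause [2] forces x2=T; simplify:
  satisfied 2 clause(s); 1 remain; assigned so far: [2, 5]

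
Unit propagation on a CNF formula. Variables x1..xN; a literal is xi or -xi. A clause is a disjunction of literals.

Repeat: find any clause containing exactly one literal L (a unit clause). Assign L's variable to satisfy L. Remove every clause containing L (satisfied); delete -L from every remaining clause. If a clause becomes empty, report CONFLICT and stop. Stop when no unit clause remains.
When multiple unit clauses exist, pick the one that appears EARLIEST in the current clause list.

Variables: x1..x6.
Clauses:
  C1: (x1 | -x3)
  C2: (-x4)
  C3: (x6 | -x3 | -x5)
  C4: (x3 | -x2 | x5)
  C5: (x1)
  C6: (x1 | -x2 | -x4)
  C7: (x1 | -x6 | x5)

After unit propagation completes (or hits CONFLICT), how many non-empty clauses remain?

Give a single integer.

unit clause [-4] forces x4=F; simplify:
  satisfied 2 clause(s); 5 remain; assigned so far: [4]
unit clause [1] forces x1=T; simplify:
  satisfied 3 clause(s); 2 remain; assigned so far: [1, 4]

Answer: 2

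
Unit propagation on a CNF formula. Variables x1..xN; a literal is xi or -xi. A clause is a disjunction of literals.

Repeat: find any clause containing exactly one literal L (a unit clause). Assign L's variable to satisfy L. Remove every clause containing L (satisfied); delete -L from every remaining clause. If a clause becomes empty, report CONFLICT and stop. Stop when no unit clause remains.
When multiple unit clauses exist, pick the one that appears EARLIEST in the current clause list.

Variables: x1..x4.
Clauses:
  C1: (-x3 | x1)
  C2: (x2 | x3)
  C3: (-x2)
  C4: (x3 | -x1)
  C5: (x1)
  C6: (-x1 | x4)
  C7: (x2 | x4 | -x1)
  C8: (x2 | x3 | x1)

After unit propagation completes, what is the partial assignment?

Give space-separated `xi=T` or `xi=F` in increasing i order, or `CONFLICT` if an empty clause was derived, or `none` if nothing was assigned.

Answer: x1=T x2=F x3=T x4=T

Derivation:
unit clause [-2] forces x2=F; simplify:
  drop 2 from [2, 3] -> [3]
  drop 2 from [2, 4, -1] -> [4, -1]
  drop 2 from [2, 3, 1] -> [3, 1]
  satisfied 1 clause(s); 7 remain; assigned so far: [2]
unit clause [3] forces x3=T; simplify:
  drop -3 from [-3, 1] -> [1]
  satisfied 3 clause(s); 4 remain; assigned so far: [2, 3]
unit clause [1] forces x1=T; simplify:
  drop -1 from [-1, 4] -> [4]
  drop -1 from [4, -1] -> [4]
  satisfied 2 clause(s); 2 remain; assigned so far: [1, 2, 3]
unit clause [4] forces x4=T; simplify:
  satisfied 2 clause(s); 0 remain; assigned so far: [1, 2, 3, 4]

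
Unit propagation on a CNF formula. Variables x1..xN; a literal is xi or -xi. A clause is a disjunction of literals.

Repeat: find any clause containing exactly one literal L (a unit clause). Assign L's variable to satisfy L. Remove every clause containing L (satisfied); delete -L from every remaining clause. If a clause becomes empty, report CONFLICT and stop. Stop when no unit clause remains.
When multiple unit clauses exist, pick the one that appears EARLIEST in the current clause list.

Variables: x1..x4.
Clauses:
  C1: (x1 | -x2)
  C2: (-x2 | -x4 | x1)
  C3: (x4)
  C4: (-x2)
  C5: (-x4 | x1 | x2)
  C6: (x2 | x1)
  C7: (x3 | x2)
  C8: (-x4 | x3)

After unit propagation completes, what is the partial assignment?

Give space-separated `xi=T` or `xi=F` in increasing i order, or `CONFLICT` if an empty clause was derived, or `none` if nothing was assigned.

Answer: x1=T x2=F x3=T x4=T

Derivation:
unit clause [4] forces x4=T; simplify:
  drop -4 from [-2, -4, 1] -> [-2, 1]
  drop -4 from [-4, 1, 2] -> [1, 2]
  drop -4 from [-4, 3] -> [3]
  satisfied 1 clause(s); 7 remain; assigned so far: [4]
unit clause [-2] forces x2=F; simplify:
  drop 2 from [1, 2] -> [1]
  drop 2 from [2, 1] -> [1]
  drop 2 from [3, 2] -> [3]
  satisfied 3 clause(s); 4 remain; assigned so far: [2, 4]
unit clause [1] forces x1=T; simplify:
  satisfied 2 clause(s); 2 remain; assigned so far: [1, 2, 4]
unit clause [3] forces x3=T; simplify:
  satisfied 2 clause(s); 0 remain; assigned so far: [1, 2, 3, 4]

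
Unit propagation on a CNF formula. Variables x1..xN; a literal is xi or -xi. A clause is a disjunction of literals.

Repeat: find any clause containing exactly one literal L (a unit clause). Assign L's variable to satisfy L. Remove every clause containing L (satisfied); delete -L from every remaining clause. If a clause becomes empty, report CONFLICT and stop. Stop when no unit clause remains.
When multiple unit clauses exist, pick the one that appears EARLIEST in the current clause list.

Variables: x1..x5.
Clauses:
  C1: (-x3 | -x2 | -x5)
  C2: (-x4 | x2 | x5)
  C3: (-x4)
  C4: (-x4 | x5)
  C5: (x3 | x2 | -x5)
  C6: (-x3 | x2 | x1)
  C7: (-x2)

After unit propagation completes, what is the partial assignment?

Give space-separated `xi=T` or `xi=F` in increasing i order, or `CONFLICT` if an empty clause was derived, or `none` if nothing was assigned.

unit clause [-4] forces x4=F; simplify:
  satisfied 3 clause(s); 4 remain; assigned so far: [4]
unit clause [-2] forces x2=F; simplify:
  drop 2 from [3, 2, -5] -> [3, -5]
  drop 2 from [-3, 2, 1] -> [-3, 1]
  satisfied 2 clause(s); 2 remain; assigned so far: [2, 4]

Answer: x2=F x4=F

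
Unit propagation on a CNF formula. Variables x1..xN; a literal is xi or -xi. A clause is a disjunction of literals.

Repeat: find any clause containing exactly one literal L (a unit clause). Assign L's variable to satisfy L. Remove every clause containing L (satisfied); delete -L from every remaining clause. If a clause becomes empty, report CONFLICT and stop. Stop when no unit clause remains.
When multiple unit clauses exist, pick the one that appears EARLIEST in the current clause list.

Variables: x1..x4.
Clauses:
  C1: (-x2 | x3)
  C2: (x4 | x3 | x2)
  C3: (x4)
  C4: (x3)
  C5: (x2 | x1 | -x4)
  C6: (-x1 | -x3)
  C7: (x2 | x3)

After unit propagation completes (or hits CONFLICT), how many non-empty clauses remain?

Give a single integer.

unit clause [4] forces x4=T; simplify:
  drop -4 from [2, 1, -4] -> [2, 1]
  satisfied 2 clause(s); 5 remain; assigned so far: [4]
unit clause [3] forces x3=T; simplify:
  drop -3 from [-1, -3] -> [-1]
  satisfied 3 clause(s); 2 remain; assigned so far: [3, 4]
unit clause [-1] forces x1=F; simplify:
  drop 1 from [2, 1] -> [2]
  satisfied 1 clause(s); 1 remain; assigned so far: [1, 3, 4]
unit clause [2] forces x2=T; simplify:
  satisfied 1 clause(s); 0 remain; assigned so far: [1, 2, 3, 4]

Answer: 0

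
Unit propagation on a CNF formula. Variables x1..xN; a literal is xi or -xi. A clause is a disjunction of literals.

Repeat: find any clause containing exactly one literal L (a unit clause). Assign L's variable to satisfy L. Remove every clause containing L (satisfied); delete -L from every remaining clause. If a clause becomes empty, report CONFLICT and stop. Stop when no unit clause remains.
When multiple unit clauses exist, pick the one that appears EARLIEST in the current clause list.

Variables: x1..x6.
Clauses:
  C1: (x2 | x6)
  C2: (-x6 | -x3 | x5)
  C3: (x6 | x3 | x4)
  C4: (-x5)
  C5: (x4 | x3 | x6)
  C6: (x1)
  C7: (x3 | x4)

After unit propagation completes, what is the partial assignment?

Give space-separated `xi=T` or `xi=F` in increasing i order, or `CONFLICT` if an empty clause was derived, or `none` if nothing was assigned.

Answer: x1=T x5=F

Derivation:
unit clause [-5] forces x5=F; simplify:
  drop 5 from [-6, -3, 5] -> [-6, -3]
  satisfied 1 clause(s); 6 remain; assigned so far: [5]
unit clause [1] forces x1=T; simplify:
  satisfied 1 clause(s); 5 remain; assigned so far: [1, 5]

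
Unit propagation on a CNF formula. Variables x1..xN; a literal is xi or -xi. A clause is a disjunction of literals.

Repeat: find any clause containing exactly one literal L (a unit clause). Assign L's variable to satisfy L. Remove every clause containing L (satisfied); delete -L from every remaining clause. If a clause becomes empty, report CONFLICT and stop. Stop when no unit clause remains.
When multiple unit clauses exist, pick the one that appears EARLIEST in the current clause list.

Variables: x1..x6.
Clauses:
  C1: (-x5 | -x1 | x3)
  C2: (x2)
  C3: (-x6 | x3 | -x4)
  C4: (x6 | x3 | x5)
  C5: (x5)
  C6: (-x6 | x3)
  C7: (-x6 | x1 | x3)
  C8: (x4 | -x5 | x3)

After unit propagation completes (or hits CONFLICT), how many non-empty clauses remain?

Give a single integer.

Answer: 5

Derivation:
unit clause [2] forces x2=T; simplify:
  satisfied 1 clause(s); 7 remain; assigned so far: [2]
unit clause [5] forces x5=T; simplify:
  drop -5 from [-5, -1, 3] -> [-1, 3]
  drop -5 from [4, -5, 3] -> [4, 3]
  satisfied 2 clause(s); 5 remain; assigned so far: [2, 5]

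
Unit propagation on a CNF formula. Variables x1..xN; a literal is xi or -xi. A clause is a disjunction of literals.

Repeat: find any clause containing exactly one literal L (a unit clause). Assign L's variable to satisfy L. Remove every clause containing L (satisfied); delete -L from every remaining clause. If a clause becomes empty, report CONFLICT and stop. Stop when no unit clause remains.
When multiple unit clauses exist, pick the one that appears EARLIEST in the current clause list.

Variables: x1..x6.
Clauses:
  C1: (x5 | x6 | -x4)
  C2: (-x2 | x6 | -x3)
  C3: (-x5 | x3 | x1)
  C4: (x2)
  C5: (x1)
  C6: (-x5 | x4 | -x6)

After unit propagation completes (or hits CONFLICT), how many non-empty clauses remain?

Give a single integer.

Answer: 3

Derivation:
unit clause [2] forces x2=T; simplify:
  drop -2 from [-2, 6, -3] -> [6, -3]
  satisfied 1 clause(s); 5 remain; assigned so far: [2]
unit clause [1] forces x1=T; simplify:
  satisfied 2 clause(s); 3 remain; assigned so far: [1, 2]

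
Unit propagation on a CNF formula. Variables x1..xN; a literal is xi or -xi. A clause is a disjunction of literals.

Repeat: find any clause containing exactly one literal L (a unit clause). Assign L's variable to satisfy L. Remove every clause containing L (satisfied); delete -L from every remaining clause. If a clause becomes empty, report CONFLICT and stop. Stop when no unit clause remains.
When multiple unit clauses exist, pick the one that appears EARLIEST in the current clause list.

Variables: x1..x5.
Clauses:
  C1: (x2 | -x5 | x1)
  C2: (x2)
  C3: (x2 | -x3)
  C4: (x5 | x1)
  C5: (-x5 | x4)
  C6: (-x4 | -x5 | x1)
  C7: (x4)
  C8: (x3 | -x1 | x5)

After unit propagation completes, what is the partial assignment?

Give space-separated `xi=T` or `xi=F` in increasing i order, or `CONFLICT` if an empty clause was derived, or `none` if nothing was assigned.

unit clause [2] forces x2=T; simplify:
  satisfied 3 clause(s); 5 remain; assigned so far: [2]
unit clause [4] forces x4=T; simplify:
  drop -4 from [-4, -5, 1] -> [-5, 1]
  satisfied 2 clause(s); 3 remain; assigned so far: [2, 4]

Answer: x2=T x4=T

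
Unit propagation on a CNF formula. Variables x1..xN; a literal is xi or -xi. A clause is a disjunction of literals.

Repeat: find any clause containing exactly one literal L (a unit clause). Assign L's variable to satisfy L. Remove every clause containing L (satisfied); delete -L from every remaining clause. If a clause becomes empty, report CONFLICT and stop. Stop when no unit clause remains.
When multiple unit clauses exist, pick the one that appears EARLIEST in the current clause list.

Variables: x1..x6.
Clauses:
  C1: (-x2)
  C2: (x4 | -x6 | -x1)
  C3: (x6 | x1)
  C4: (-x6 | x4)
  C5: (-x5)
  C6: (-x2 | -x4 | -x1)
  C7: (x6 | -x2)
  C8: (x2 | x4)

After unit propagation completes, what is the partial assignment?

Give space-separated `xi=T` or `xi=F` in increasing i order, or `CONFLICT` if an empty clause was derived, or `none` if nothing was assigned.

unit clause [-2] forces x2=F; simplify:
  drop 2 from [2, 4] -> [4]
  satisfied 3 clause(s); 5 remain; assigned so far: [2]
unit clause [-5] forces x5=F; simplify:
  satisfied 1 clause(s); 4 remain; assigned so far: [2, 5]
unit clause [4] forces x4=T; simplify:
  satisfied 3 clause(s); 1 remain; assigned so far: [2, 4, 5]

Answer: x2=F x4=T x5=F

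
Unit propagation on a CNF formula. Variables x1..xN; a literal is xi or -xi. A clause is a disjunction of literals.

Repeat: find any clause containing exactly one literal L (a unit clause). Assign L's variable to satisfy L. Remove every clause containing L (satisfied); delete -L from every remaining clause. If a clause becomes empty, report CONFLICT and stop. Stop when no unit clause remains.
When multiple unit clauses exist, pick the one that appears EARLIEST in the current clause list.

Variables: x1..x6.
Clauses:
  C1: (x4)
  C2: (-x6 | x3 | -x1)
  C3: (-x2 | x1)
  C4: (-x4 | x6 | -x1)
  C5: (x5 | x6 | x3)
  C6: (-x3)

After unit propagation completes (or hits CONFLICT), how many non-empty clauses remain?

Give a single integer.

unit clause [4] forces x4=T; simplify:
  drop -4 from [-4, 6, -1] -> [6, -1]
  satisfied 1 clause(s); 5 remain; assigned so far: [4]
unit clause [-3] forces x3=F; simplify:
  drop 3 from [-6, 3, -1] -> [-6, -1]
  drop 3 from [5, 6, 3] -> [5, 6]
  satisfied 1 clause(s); 4 remain; assigned so far: [3, 4]

Answer: 4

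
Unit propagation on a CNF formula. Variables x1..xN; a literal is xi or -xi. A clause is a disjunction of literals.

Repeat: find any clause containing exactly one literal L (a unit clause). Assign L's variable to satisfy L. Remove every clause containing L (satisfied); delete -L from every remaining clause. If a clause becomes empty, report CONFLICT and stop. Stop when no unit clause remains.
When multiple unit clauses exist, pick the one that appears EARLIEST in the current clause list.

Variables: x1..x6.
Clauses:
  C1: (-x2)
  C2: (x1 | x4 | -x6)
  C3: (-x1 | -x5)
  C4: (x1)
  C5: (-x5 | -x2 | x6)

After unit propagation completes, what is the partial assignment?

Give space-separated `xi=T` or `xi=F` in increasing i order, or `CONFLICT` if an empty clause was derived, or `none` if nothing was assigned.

Answer: x1=T x2=F x5=F

Derivation:
unit clause [-2] forces x2=F; simplify:
  satisfied 2 clause(s); 3 remain; assigned so far: [2]
unit clause [1] forces x1=T; simplify:
  drop -1 from [-1, -5] -> [-5]
  satisfied 2 clause(s); 1 remain; assigned so far: [1, 2]
unit clause [-5] forces x5=F; simplify:
  satisfied 1 clause(s); 0 remain; assigned so far: [1, 2, 5]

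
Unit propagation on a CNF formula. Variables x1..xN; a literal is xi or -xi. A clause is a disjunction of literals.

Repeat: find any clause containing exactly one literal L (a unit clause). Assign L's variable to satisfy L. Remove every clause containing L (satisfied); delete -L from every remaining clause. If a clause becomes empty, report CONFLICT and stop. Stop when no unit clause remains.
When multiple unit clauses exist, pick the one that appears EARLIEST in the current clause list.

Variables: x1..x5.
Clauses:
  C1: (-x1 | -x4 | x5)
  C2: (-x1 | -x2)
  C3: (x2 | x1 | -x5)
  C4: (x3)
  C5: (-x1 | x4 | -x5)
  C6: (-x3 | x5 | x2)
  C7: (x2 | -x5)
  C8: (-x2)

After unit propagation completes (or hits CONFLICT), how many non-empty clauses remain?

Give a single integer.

Answer: 2

Derivation:
unit clause [3] forces x3=T; simplify:
  drop -3 from [-3, 5, 2] -> [5, 2]
  satisfied 1 clause(s); 7 remain; assigned so far: [3]
unit clause [-2] forces x2=F; simplify:
  drop 2 from [2, 1, -5] -> [1, -5]
  drop 2 from [5, 2] -> [5]
  drop 2 from [2, -5] -> [-5]
  satisfied 2 clause(s); 5 remain; assigned so far: [2, 3]
unit clause [5] forces x5=T; simplify:
  drop -5 from [1, -5] -> [1]
  drop -5 from [-1, 4, -5] -> [-1, 4]
  drop -5 from [-5] -> [] (empty!)
  satisfied 2 clause(s); 3 remain; assigned so far: [2, 3, 5]
CONFLICT (empty clause)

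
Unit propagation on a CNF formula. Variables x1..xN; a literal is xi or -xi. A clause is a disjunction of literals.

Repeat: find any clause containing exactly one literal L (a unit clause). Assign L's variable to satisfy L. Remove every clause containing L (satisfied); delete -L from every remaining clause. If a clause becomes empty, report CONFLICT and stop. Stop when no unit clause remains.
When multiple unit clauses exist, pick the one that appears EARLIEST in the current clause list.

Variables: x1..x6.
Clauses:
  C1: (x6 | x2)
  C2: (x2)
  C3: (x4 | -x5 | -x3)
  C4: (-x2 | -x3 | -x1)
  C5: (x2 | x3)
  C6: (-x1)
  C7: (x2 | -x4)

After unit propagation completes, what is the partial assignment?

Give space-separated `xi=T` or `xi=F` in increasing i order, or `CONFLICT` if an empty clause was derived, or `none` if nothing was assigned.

Answer: x1=F x2=T

Derivation:
unit clause [2] forces x2=T; simplify:
  drop -2 from [-2, -3, -1] -> [-3, -1]
  satisfied 4 clause(s); 3 remain; assigned so far: [2]
unit clause [-1] forces x1=F; simplify:
  satisfied 2 clause(s); 1 remain; assigned so far: [1, 2]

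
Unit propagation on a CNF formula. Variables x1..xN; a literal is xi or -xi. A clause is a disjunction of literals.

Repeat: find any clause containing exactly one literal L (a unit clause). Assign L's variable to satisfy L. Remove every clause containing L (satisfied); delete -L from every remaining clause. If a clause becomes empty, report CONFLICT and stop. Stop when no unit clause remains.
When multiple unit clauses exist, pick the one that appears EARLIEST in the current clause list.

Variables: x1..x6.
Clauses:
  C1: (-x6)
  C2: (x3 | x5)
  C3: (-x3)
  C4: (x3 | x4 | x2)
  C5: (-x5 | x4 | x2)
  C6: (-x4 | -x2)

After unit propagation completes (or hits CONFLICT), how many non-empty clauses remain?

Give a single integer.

unit clause [-6] forces x6=F; simplify:
  satisfied 1 clause(s); 5 remain; assigned so far: [6]
unit clause [-3] forces x3=F; simplify:
  drop 3 from [3, 5] -> [5]
  drop 3 from [3, 4, 2] -> [4, 2]
  satisfied 1 clause(s); 4 remain; assigned so far: [3, 6]
unit clause [5] forces x5=T; simplify:
  drop -5 from [-5, 4, 2] -> [4, 2]
  satisfied 1 clause(s); 3 remain; assigned so far: [3, 5, 6]

Answer: 3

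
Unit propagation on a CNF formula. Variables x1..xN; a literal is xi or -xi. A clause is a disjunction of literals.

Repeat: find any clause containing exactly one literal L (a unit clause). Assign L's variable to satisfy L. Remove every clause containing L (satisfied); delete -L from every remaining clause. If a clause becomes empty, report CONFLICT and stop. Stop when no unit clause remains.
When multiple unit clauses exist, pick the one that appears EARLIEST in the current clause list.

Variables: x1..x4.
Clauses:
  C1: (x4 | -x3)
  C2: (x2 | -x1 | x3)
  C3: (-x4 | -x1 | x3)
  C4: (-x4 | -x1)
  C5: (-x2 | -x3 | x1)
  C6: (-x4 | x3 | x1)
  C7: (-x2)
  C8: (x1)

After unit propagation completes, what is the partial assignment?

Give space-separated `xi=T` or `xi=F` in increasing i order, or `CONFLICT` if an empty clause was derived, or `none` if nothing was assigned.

Answer: CONFLICT

Derivation:
unit clause [-2] forces x2=F; simplify:
  drop 2 from [2, -1, 3] -> [-1, 3]
  satisfied 2 clause(s); 6 remain; assigned so far: [2]
unit clause [1] forces x1=T; simplify:
  drop -1 from [-1, 3] -> [3]
  drop -1 from [-4, -1, 3] -> [-4, 3]
  drop -1 from [-4, -1] -> [-4]
  satisfied 2 clause(s); 4 remain; assigned so far: [1, 2]
unit clause [3] forces x3=T; simplify:
  drop -3 from [4, -3] -> [4]
  satisfied 2 clause(s); 2 remain; assigned so far: [1, 2, 3]
unit clause [4] forces x4=T; simplify:
  drop -4 from [-4] -> [] (empty!)
  satisfied 1 clause(s); 1 remain; assigned so far: [1, 2, 3, 4]
CONFLICT (empty clause)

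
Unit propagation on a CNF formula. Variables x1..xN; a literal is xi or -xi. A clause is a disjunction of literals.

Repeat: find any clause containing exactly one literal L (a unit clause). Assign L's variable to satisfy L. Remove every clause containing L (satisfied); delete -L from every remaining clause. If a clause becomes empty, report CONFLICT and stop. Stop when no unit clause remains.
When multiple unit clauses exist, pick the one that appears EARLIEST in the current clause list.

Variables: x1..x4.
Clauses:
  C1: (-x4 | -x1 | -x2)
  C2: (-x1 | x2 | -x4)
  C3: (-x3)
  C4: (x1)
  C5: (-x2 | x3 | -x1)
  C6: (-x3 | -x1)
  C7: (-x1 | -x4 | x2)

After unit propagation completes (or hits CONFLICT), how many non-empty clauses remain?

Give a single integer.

unit clause [-3] forces x3=F; simplify:
  drop 3 from [-2, 3, -1] -> [-2, -1]
  satisfied 2 clause(s); 5 remain; assigned so far: [3]
unit clause [1] forces x1=T; simplify:
  drop -1 from [-4, -1, -2] -> [-4, -2]
  drop -1 from [-1, 2, -4] -> [2, -4]
  drop -1 from [-2, -1] -> [-2]
  drop -1 from [-1, -4, 2] -> [-4, 2]
  satisfied 1 clause(s); 4 remain; assigned so far: [1, 3]
unit clause [-2] forces x2=F; simplify:
  drop 2 from [2, -4] -> [-4]
  drop 2 from [-4, 2] -> [-4]
  satisfied 2 clause(s); 2 remain; assigned so far: [1, 2, 3]
unit clause [-4] forces x4=F; simplify:
  satisfied 2 clause(s); 0 remain; assigned so far: [1, 2, 3, 4]

Answer: 0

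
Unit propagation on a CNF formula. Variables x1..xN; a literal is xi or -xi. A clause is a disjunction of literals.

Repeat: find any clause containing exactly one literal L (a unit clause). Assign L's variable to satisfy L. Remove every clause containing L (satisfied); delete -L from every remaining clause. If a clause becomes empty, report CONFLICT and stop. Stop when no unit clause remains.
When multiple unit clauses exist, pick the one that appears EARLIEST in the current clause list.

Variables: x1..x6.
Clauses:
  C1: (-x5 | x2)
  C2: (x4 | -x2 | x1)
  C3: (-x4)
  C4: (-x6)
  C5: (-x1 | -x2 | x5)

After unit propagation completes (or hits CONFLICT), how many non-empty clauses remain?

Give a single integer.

unit clause [-4] forces x4=F; simplify:
  drop 4 from [4, -2, 1] -> [-2, 1]
  satisfied 1 clause(s); 4 remain; assigned so far: [4]
unit clause [-6] forces x6=F; simplify:
  satisfied 1 clause(s); 3 remain; assigned so far: [4, 6]

Answer: 3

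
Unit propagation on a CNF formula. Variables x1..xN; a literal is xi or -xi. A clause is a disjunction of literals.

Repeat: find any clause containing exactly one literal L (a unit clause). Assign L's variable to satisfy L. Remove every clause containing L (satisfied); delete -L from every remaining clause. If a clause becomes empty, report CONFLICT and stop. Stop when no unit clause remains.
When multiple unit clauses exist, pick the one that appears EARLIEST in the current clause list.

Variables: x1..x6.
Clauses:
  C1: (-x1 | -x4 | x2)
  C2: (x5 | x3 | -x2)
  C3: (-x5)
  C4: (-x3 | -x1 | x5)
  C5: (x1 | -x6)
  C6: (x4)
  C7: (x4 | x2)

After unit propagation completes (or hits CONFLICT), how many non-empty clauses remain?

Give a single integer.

Answer: 4

Derivation:
unit clause [-5] forces x5=F; simplify:
  drop 5 from [5, 3, -2] -> [3, -2]
  drop 5 from [-3, -1, 5] -> [-3, -1]
  satisfied 1 clause(s); 6 remain; assigned so far: [5]
unit clause [4] forces x4=T; simplify:
  drop -4 from [-1, -4, 2] -> [-1, 2]
  satisfied 2 clause(s); 4 remain; assigned so far: [4, 5]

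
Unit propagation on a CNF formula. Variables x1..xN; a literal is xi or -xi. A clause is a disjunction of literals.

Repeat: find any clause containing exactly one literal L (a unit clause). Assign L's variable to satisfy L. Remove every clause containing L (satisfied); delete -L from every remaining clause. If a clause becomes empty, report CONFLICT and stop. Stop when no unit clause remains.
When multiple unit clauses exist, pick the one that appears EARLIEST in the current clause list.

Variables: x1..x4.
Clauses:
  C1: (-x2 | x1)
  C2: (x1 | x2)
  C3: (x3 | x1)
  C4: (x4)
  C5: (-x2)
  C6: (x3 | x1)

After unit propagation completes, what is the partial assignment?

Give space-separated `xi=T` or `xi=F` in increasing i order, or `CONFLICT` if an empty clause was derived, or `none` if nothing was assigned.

Answer: x1=T x2=F x4=T

Derivation:
unit clause [4] forces x4=T; simplify:
  satisfied 1 clause(s); 5 remain; assigned so far: [4]
unit clause [-2] forces x2=F; simplify:
  drop 2 from [1, 2] -> [1]
  satisfied 2 clause(s); 3 remain; assigned so far: [2, 4]
unit clause [1] forces x1=T; simplify:
  satisfied 3 clause(s); 0 remain; assigned so far: [1, 2, 4]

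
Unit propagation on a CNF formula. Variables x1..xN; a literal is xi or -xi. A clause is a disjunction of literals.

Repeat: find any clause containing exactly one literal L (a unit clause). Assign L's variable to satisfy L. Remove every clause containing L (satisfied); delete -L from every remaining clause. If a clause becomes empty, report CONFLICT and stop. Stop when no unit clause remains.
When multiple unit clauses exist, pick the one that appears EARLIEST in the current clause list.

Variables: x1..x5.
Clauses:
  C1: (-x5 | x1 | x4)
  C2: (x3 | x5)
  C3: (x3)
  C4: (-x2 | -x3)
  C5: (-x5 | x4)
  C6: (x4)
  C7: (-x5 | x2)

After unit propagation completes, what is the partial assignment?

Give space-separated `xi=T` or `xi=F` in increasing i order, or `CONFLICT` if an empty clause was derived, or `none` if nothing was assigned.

unit clause [3] forces x3=T; simplify:
  drop -3 from [-2, -3] -> [-2]
  satisfied 2 clause(s); 5 remain; assigned so far: [3]
unit clause [-2] forces x2=F; simplify:
  drop 2 from [-5, 2] -> [-5]
  satisfied 1 clause(s); 4 remain; assigned so far: [2, 3]
unit clause [4] forces x4=T; simplify:
  satisfied 3 clause(s); 1 remain; assigned so far: [2, 3, 4]
unit clause [-5] forces x5=F; simplify:
  satisfied 1 clause(s); 0 remain; assigned so far: [2, 3, 4, 5]

Answer: x2=F x3=T x4=T x5=F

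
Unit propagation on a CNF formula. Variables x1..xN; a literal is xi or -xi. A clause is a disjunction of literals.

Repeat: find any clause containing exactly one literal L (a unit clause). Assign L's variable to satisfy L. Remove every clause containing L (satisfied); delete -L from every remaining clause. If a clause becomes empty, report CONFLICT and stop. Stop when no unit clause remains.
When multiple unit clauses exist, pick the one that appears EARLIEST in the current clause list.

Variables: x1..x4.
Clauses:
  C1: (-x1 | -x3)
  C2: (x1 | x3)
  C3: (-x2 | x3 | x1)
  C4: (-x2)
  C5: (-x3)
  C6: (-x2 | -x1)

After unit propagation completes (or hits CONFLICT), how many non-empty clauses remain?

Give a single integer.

Answer: 0

Derivation:
unit clause [-2] forces x2=F; simplify:
  satisfied 3 clause(s); 3 remain; assigned so far: [2]
unit clause [-3] forces x3=F; simplify:
  drop 3 from [1, 3] -> [1]
  satisfied 2 clause(s); 1 remain; assigned so far: [2, 3]
unit clause [1] forces x1=T; simplify:
  satisfied 1 clause(s); 0 remain; assigned so far: [1, 2, 3]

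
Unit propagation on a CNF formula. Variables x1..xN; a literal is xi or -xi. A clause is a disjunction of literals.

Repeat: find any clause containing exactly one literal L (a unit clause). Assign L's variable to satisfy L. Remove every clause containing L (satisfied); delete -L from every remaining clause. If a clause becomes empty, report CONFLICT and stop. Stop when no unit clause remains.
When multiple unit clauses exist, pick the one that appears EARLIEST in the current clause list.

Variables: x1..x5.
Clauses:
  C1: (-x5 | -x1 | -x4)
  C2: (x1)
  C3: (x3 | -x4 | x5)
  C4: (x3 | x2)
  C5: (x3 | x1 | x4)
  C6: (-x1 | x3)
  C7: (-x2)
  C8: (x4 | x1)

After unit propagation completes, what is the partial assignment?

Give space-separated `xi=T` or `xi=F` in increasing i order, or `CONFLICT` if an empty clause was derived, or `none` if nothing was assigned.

Answer: x1=T x2=F x3=T

Derivation:
unit clause [1] forces x1=T; simplify:
  drop -1 from [-5, -1, -4] -> [-5, -4]
  drop -1 from [-1, 3] -> [3]
  satisfied 3 clause(s); 5 remain; assigned so far: [1]
unit clause [3] forces x3=T; simplify:
  satisfied 3 clause(s); 2 remain; assigned so far: [1, 3]
unit clause [-2] forces x2=F; simplify:
  satisfied 1 clause(s); 1 remain; assigned so far: [1, 2, 3]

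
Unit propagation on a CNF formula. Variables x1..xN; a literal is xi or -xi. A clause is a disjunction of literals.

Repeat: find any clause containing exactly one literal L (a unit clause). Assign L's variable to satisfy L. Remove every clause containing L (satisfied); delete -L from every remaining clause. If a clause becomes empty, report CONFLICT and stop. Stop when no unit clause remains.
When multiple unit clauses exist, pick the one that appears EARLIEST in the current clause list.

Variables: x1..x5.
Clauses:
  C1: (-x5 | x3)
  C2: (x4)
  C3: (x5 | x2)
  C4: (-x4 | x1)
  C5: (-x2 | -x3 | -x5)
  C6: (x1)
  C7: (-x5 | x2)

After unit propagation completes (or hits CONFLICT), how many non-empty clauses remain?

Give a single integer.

Answer: 4

Derivation:
unit clause [4] forces x4=T; simplify:
  drop -4 from [-4, 1] -> [1]
  satisfied 1 clause(s); 6 remain; assigned so far: [4]
unit clause [1] forces x1=T; simplify:
  satisfied 2 clause(s); 4 remain; assigned so far: [1, 4]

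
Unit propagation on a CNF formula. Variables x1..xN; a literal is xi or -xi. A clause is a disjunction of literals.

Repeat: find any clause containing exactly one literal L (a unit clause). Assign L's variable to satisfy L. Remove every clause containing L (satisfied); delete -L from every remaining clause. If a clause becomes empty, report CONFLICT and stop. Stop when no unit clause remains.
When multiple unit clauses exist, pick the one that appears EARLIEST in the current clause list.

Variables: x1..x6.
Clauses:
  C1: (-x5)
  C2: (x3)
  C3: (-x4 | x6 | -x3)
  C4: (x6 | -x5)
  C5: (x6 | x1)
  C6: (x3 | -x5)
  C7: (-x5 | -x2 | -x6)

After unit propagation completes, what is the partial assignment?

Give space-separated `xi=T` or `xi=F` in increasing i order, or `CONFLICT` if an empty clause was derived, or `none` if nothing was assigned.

unit clause [-5] forces x5=F; simplify:
  satisfied 4 clause(s); 3 remain; assigned so far: [5]
unit clause [3] forces x3=T; simplify:
  drop -3 from [-4, 6, -3] -> [-4, 6]
  satisfied 1 clause(s); 2 remain; assigned so far: [3, 5]

Answer: x3=T x5=F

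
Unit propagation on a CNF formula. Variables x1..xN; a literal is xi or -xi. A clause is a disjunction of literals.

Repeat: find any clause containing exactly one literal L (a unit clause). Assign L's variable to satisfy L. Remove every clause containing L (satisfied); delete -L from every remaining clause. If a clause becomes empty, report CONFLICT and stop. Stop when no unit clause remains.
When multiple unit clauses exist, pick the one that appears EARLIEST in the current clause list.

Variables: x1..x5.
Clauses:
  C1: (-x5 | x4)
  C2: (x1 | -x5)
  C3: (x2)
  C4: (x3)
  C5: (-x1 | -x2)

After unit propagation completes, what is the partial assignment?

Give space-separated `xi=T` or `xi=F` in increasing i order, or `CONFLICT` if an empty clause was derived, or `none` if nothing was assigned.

Answer: x1=F x2=T x3=T x5=F

Derivation:
unit clause [2] forces x2=T; simplify:
  drop -2 from [-1, -2] -> [-1]
  satisfied 1 clause(s); 4 remain; assigned so far: [2]
unit clause [3] forces x3=T; simplify:
  satisfied 1 clause(s); 3 remain; assigned so far: [2, 3]
unit clause [-1] forces x1=F; simplify:
  drop 1 from [1, -5] -> [-5]
  satisfied 1 clause(s); 2 remain; assigned so far: [1, 2, 3]
unit clause [-5] forces x5=F; simplify:
  satisfied 2 clause(s); 0 remain; assigned so far: [1, 2, 3, 5]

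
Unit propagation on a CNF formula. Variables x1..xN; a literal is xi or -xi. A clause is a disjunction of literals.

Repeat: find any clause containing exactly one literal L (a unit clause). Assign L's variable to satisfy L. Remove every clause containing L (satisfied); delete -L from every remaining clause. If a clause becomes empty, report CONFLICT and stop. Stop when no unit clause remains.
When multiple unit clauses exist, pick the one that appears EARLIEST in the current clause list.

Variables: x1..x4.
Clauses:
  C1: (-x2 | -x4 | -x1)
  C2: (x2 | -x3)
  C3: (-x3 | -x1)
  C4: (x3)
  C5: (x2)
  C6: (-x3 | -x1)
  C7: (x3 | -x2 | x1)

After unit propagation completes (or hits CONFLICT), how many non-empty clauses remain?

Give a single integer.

unit clause [3] forces x3=T; simplify:
  drop -3 from [2, -3] -> [2]
  drop -3 from [-3, -1] -> [-1]
  drop -3 from [-3, -1] -> [-1]
  satisfied 2 clause(s); 5 remain; assigned so far: [3]
unit clause [2] forces x2=T; simplify:
  drop -2 from [-2, -4, -1] -> [-4, -1]
  satisfied 2 clause(s); 3 remain; assigned so far: [2, 3]
unit clause [-1] forces x1=F; simplify:
  satisfied 3 clause(s); 0 remain; assigned so far: [1, 2, 3]

Answer: 0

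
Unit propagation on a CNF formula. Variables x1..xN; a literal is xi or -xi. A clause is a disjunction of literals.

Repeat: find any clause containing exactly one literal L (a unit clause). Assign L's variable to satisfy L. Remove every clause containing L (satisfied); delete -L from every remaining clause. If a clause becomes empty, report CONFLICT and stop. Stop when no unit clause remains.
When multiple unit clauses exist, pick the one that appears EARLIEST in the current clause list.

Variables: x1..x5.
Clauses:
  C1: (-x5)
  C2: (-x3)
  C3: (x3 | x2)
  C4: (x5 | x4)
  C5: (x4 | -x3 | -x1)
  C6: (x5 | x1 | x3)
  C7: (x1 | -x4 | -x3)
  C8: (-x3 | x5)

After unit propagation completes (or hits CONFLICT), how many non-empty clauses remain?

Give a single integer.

unit clause [-5] forces x5=F; simplify:
  drop 5 from [5, 4] -> [4]
  drop 5 from [5, 1, 3] -> [1, 3]
  drop 5 from [-3, 5] -> [-3]
  satisfied 1 clause(s); 7 remain; assigned so far: [5]
unit clause [-3] forces x3=F; simplify:
  drop 3 from [3, 2] -> [2]
  drop 3 from [1, 3] -> [1]
  satisfied 4 clause(s); 3 remain; assigned so far: [3, 5]
unit clause [2] forces x2=T; simplify:
  satisfied 1 clause(s); 2 remain; assigned so far: [2, 3, 5]
unit clause [4] forces x4=T; simplify:
  satisfied 1 clause(s); 1 remain; assigned so far: [2, 3, 4, 5]
unit clause [1] forces x1=T; simplify:
  satisfied 1 clause(s); 0 remain; assigned so far: [1, 2, 3, 4, 5]

Answer: 0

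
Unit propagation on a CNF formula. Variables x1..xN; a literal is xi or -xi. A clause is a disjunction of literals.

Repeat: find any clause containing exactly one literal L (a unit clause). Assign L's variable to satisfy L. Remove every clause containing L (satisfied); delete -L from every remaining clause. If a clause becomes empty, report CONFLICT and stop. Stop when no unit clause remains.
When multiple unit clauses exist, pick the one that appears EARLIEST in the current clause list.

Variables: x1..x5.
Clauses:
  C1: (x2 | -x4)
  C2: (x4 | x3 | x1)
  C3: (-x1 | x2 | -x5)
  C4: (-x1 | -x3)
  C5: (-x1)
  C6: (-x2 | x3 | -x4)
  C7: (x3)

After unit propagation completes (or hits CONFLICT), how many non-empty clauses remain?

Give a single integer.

Answer: 1

Derivation:
unit clause [-1] forces x1=F; simplify:
  drop 1 from [4, 3, 1] -> [4, 3]
  satisfied 3 clause(s); 4 remain; assigned so far: [1]
unit clause [3] forces x3=T; simplify:
  satisfied 3 clause(s); 1 remain; assigned so far: [1, 3]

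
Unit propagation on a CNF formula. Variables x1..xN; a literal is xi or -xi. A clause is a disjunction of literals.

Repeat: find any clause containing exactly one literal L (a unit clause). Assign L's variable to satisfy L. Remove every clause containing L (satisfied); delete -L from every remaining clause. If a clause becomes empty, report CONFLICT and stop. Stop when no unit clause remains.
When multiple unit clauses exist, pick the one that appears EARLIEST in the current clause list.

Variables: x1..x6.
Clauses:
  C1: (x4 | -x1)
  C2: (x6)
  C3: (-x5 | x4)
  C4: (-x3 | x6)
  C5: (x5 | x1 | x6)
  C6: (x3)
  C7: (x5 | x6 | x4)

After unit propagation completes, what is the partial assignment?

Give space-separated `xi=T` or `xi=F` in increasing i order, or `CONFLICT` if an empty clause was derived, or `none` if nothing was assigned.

Answer: x3=T x6=T

Derivation:
unit clause [6] forces x6=T; simplify:
  satisfied 4 clause(s); 3 remain; assigned so far: [6]
unit clause [3] forces x3=T; simplify:
  satisfied 1 clause(s); 2 remain; assigned so far: [3, 6]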